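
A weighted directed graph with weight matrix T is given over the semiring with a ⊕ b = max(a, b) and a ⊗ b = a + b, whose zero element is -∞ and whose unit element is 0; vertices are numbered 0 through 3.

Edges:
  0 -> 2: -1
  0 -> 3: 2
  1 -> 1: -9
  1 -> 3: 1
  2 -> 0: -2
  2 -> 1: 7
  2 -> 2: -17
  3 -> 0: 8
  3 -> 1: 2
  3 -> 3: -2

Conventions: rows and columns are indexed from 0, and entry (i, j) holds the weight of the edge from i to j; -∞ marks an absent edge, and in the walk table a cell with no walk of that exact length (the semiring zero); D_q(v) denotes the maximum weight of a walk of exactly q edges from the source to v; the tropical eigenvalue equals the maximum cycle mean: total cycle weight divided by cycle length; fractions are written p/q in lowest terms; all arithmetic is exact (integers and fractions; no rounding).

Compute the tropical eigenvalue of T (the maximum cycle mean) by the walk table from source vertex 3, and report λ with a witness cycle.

q=0: [-∞, -∞, -∞, 0]
q=1: [8, 2, -∞, -2]
q=2: [6, 0, 7, 10]
q=3: [18, 14, 5, 8]
q=4: [16, 12, 17, 20]
Optimal cycle mean attained by: cycle 0->3->0, total 2 + 8, length 2.
Answer: λ = 5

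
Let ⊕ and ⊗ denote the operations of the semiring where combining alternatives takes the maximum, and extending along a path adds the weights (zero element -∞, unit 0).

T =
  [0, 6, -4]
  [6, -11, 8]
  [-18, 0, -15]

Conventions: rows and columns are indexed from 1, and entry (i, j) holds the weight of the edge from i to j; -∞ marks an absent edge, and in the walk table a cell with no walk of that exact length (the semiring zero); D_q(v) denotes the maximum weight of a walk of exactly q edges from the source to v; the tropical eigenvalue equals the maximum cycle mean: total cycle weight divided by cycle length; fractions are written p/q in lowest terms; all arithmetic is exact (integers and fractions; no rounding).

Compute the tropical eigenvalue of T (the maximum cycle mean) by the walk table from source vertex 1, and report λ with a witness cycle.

q=0: [0, -∞, -∞]
q=1: [0, 6, -4]
q=2: [12, 6, 14]
q=3: [12, 18, 14]
Optimal cycle mean attained by: cycle 1->2->1, total 6 + 6, length 2.
Answer: λ = 6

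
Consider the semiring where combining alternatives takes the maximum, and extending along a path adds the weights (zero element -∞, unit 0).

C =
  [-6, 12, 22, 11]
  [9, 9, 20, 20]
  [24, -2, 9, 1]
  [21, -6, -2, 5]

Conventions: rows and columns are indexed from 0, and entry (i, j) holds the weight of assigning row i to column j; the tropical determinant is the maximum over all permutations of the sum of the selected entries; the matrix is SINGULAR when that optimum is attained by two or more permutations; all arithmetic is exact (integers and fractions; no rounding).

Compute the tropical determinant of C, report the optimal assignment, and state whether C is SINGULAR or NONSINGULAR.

σ = (0, 1, 2, 3): (-6) + 9 + 9 + 5 = 17
σ = (0, 1, 3, 2): (-6) + 9 + 1 + (-2) = 2
σ = (0, 2, 1, 3): (-6) + 20 + (-2) + 5 = 17
σ = (0, 2, 3, 1): (-6) + 20 + 1 + (-6) = 9
σ = (0, 3, 1, 2): (-6) + 20 + (-2) + (-2) = 10
σ = (0, 3, 2, 1): (-6) + 20 + 9 + (-6) = 17
σ = (1, 0, 2, 3): 12 + 9 + 9 + 5 = 35
σ = (1, 0, 3, 2): 12 + 9 + 1 + (-2) = 20
σ = (1, 2, 0, 3): 12 + 20 + 24 + 5 = 61
σ = (1, 2, 3, 0): 12 + 20 + 1 + 21 = 54
σ = (1, 3, 0, 2): 12 + 20 + 24 + (-2) = 54
σ = (1, 3, 2, 0): 12 + 20 + 9 + 21 = 62
σ = (2, 0, 1, 3): 22 + 9 + (-2) + 5 = 34
σ = (2, 0, 3, 1): 22 + 9 + 1 + (-6) = 26
σ = (2, 1, 0, 3): 22 + 9 + 24 + 5 = 60
σ = (2, 1, 3, 0): 22 + 9 + 1 + 21 = 53
σ = (2, 3, 0, 1): 22 + 20 + 24 + (-6) = 60
σ = (2, 3, 1, 0): 22 + 20 + (-2) + 21 = 61
σ = (3, 0, 1, 2): 11 + 9 + (-2) + (-2) = 16
σ = (3, 0, 2, 1): 11 + 9 + 9 + (-6) = 23
σ = (3, 1, 0, 2): 11 + 9 + 24 + (-2) = 42
σ = (3, 1, 2, 0): 11 + 9 + 9 + 21 = 50
σ = (3, 2, 0, 1): 11 + 20 + 24 + (-6) = 49
σ = (3, 2, 1, 0): 11 + 20 + (-2) + 21 = 50
Optimal value attained by: σ = (1, 3, 2, 0).
Answer: det⊕(C) = 62; verdict: NONSINGULAR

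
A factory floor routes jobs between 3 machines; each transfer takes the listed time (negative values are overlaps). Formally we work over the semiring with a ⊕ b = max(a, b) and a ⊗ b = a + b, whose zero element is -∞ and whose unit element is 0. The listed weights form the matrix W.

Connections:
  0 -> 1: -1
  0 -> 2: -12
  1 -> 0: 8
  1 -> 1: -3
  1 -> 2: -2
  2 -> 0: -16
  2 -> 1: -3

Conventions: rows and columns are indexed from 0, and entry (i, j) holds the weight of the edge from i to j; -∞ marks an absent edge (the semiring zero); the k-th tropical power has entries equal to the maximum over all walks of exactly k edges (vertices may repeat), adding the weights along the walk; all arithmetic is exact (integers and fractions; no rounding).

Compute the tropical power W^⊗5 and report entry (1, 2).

W^⊗2:
  [7, -4, -3]
  [5, 7, -4]
  [5, -6, -5]
W^⊗3:
  [4, 6, -5]
  [15, 4, 5]
  [2, 4, -7]
W^⊗4:
  [14, 3, 4]
  [12, 14, 3]
  [12, 1, 2]
W^⊗5:
  [11, 13, 2]
  [22, 11, 12]
  [9, 11, 0]
Key observation: the optimum is the walk 1->0->1->0->1->2, with weight 8 + (-1) + 8 + (-1) + (-2) = 12.
Optimal value attained by: walk 1->0->1->0->1->2.
Answer: (W^⊗5)[1][2] = 12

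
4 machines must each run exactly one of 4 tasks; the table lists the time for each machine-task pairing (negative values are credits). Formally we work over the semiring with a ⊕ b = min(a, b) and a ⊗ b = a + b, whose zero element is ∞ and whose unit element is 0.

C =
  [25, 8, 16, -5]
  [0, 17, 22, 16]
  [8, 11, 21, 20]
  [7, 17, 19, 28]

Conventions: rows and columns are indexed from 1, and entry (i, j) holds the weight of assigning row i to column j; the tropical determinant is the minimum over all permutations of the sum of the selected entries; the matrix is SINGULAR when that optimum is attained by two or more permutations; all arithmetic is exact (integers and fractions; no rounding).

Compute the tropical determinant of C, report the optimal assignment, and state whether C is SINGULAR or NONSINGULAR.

σ = (1, 2, 3, 4): 25 + 17 + 21 + 28 = 91
σ = (1, 2, 4, 3): 25 + 17 + 20 + 19 = 81
σ = (1, 3, 2, 4): 25 + 22 + 11 + 28 = 86
σ = (1, 3, 4, 2): 25 + 22 + 20 + 17 = 84
σ = (1, 4, 2, 3): 25 + 16 + 11 + 19 = 71
σ = (1, 4, 3, 2): 25 + 16 + 21 + 17 = 79
σ = (2, 1, 3, 4): 8 + 0 + 21 + 28 = 57
σ = (2, 1, 4, 3): 8 + 0 + 20 + 19 = 47
σ = (2, 3, 1, 4): 8 + 22 + 8 + 28 = 66
σ = (2, 3, 4, 1): 8 + 22 + 20 + 7 = 57
σ = (2, 4, 1, 3): 8 + 16 + 8 + 19 = 51
σ = (2, 4, 3, 1): 8 + 16 + 21 + 7 = 52
σ = (3, 1, 2, 4): 16 + 0 + 11 + 28 = 55
σ = (3, 1, 4, 2): 16 + 0 + 20 + 17 = 53
σ = (3, 2, 1, 4): 16 + 17 + 8 + 28 = 69
σ = (3, 2, 4, 1): 16 + 17 + 20 + 7 = 60
σ = (3, 4, 1, 2): 16 + 16 + 8 + 17 = 57
σ = (3, 4, 2, 1): 16 + 16 + 11 + 7 = 50
σ = (4, 1, 2, 3): (-5) + 0 + 11 + 19 = 25
σ = (4, 1, 3, 2): (-5) + 0 + 21 + 17 = 33
σ = (4, 2, 1, 3): (-5) + 17 + 8 + 19 = 39
σ = (4, 2, 3, 1): (-5) + 17 + 21 + 7 = 40
σ = (4, 3, 1, 2): (-5) + 22 + 8 + 17 = 42
σ = (4, 3, 2, 1): (-5) + 22 + 11 + 7 = 35
Optimal value attained by: σ = (4, 1, 2, 3).
Answer: det⊕(C) = 25; verdict: NONSINGULAR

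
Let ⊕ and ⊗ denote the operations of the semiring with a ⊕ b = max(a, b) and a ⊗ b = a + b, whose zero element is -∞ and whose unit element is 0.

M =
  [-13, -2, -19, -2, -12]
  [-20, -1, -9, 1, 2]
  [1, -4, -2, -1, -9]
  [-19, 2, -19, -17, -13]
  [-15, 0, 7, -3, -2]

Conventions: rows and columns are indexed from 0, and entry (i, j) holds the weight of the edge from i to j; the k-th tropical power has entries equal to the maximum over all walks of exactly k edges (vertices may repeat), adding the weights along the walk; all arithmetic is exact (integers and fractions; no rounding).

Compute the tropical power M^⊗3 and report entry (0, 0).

M^⊗2:
  [-18, 0, -5, -1, 0]
  [-8, 3, 9, 0, 1]
  [-1, 1, -2, -1, -2]
  [-18, 1, -6, 3, 4]
  [8, 3, 5, 6, 2]
M^⊗3:
  [-4, 1, 7, 1, 2]
  [10, 5, 8, 8, 5]
  [-1, 1, 5, 2, 3]
  [-5, 5, 11, 2, 3]
  [6, 8, 9, 6, 5]
Key observation: the optimum is the walk 0->4->2->0, with weight (-12) + 7 + 1 = -4.
Optimal value attained by: walk 0->4->2->0.
Answer: (M^⊗3)[0][0] = -4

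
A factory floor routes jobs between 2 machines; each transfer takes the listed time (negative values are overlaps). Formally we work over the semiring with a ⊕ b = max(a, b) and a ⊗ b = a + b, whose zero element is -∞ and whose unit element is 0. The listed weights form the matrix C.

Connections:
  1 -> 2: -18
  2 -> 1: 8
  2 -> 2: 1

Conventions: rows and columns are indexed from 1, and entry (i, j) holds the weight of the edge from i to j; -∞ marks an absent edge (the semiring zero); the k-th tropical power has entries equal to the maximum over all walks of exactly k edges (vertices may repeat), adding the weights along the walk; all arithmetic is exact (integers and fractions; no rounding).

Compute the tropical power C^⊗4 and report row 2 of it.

C^⊗2:
  [-10, -17]
  [9, 2]
C^⊗3:
  [-9, -16]
  [10, 3]
C^⊗4:
  [-8, -15]
  [11, 4]
Answer: row 2 of C^⊗4 = [11, 4]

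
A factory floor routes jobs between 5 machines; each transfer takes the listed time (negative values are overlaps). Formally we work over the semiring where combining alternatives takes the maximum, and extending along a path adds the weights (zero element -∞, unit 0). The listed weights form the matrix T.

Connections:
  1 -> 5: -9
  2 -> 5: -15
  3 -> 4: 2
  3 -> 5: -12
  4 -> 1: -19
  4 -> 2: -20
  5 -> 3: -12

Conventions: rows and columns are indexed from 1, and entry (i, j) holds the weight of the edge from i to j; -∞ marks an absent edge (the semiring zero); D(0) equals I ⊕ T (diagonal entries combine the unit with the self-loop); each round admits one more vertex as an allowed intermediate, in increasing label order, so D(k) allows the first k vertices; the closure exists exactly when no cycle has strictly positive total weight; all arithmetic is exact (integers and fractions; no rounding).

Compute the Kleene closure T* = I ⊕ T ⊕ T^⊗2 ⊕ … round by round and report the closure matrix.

D(0):
  [0, -∞, -∞, -∞, -9]
  [-∞, 0, -∞, -∞, -15]
  [-∞, -∞, 0, 2, -12]
  [-19, -20, -∞, 0, -∞]
  [-∞, -∞, -12, -∞, 0]
D(1):
  [0, -∞, -∞, -∞, -9]
  [-∞, 0, -∞, -∞, -15]
  [-∞, -∞, 0, 2, -12]
  [-19, -20, -∞, 0, -28]
  [-∞, -∞, -12, -∞, 0]
D(2):
  [0, -∞, -∞, -∞, -9]
  [-∞, 0, -∞, -∞, -15]
  [-∞, -∞, 0, 2, -12]
  [-19, -20, -∞, 0, -28]
  [-∞, -∞, -12, -∞, 0]
D(3):
  [0, -∞, -∞, -∞, -9]
  [-∞, 0, -∞, -∞, -15]
  [-∞, -∞, 0, 2, -12]
  [-19, -20, -∞, 0, -28]
  [-∞, -∞, -12, -10, 0]
D(4):
  [0, -∞, -∞, -∞, -9]
  [-∞, 0, -∞, -∞, -15]
  [-17, -18, 0, 2, -12]
  [-19, -20, -∞, 0, -28]
  [-29, -30, -12, -10, 0]
D(5):
  [0, -39, -21, -19, -9]
  [-44, 0, -27, -25, -15]
  [-17, -18, 0, 2, -12]
  [-19, -20, -40, 0, -28]
  [-29, -30, -12, -10, 0]
Answer: T* = [[0, -39, -21, -19, -9], [-44, 0, -27, -25, -15], [-17, -18, 0, 2, -12], [-19, -20, -40, 0, -28], [-29, -30, -12, -10, 0]]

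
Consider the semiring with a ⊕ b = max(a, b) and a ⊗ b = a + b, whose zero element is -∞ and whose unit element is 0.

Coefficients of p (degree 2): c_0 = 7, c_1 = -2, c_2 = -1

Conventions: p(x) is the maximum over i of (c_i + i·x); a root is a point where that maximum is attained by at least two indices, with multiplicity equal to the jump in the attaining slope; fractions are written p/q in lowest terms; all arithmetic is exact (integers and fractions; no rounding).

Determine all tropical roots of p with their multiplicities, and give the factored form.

hull edge (i=0, c=7) to (i=2, c=-1): slope -4, span 2
Factored form: p(x) = -1 ⊗ (x ⊕ 4) ⊗ (x ⊕ 4)
Answer: roots = 4 (mult 2)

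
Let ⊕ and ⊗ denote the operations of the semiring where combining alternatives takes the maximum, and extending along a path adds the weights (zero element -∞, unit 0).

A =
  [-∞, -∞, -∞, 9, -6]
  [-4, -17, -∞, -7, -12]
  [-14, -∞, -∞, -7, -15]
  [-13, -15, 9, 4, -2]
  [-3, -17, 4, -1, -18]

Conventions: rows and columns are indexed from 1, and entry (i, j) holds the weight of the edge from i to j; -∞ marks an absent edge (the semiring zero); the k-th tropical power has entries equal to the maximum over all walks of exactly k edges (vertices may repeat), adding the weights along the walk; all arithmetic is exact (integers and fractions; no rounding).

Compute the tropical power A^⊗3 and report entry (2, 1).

A^⊗2:
  [-4, -6, 18, 13, 7]
  [-15, -22, 2, 5, -9]
  [-18, -22, 2, -3, -9]
  [-5, -11, 13, 8, 2]
  [-10, -16, 8, 6, -3]
A^⊗3:
  [4, -2, 22, 17, 11]
  [-8, -10, 14, 9, 3]
  [-12, -18, 6, 1, -5]
  [-1, -7, 17, 12, 6]
  [-6, -9, 15, 10, 4]
Key observation: the optimum is the walk 2->1->4->1, with weight (-4) + 9 + (-13) = -8.
Optimal value attained by: walk 2->1->4->1.
Answer: (A^⊗3)[2][1] = -8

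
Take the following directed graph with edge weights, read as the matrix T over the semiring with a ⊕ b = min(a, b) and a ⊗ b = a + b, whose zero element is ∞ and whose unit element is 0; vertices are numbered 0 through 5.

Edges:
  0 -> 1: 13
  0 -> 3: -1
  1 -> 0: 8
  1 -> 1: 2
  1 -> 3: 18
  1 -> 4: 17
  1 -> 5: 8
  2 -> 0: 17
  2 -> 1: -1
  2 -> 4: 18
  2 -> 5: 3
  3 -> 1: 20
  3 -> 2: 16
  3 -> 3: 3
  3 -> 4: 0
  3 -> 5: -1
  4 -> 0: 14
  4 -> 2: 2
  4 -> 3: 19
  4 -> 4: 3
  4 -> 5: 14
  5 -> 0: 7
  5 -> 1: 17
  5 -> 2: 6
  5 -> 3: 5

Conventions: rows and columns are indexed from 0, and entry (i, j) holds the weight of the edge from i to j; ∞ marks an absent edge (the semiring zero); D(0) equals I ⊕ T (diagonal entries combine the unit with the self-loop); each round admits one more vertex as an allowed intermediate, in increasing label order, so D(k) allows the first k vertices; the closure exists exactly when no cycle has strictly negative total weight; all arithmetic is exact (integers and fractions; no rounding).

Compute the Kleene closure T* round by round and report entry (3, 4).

D(0):
  [0, 13, ∞, -1, ∞, ∞]
  [8, 0, ∞, 18, 17, 8]
  [17, -1, 0, ∞, 18, 3]
  [∞, 20, 16, 0, 0, -1]
  [14, ∞, 2, 19, 0, 14]
  [7, 17, 6, 5, ∞, 0]
D(1):
  [0, 13, ∞, -1, ∞, ∞]
  [8, 0, ∞, 7, 17, 8]
  [17, -1, 0, 16, 18, 3]
  [∞, 20, 16, 0, 0, -1]
  [14, 27, 2, 13, 0, 14]
  [7, 17, 6, 5, ∞, 0]
D(2):
  [0, 13, ∞, -1, 30, 21]
  [8, 0, ∞, 7, 17, 8]
  [7, -1, 0, 6, 16, 3]
  [28, 20, 16, 0, 0, -1]
  [14, 27, 2, 13, 0, 14]
  [7, 17, 6, 5, 34, 0]
D(3):
  [0, 13, ∞, -1, 30, 21]
  [8, 0, ∞, 7, 17, 8]
  [7, -1, 0, 6, 16, 3]
  [23, 15, 16, 0, 0, -1]
  [9, 1, 2, 8, 0, 5]
  [7, 5, 6, 5, 22, 0]
D(4):
  [0, 13, 15, -1, -1, -2]
  [8, 0, 23, 7, 7, 6]
  [7, -1, 0, 6, 6, 3]
  [23, 15, 16, 0, 0, -1]
  [9, 1, 2, 8, 0, 5]
  [7, 5, 6, 5, 5, 0]
D(5):
  [0, 0, 1, -1, -1, -2]
  [8, 0, 9, 7, 7, 6]
  [7, -1, 0, 6, 6, 3]
  [9, 1, 2, 0, 0, -1]
  [9, 1, 2, 8, 0, 5]
  [7, 5, 6, 5, 5, 0]
D(6):
  [0, 0, 1, -1, -1, -2]
  [8, 0, 9, 7, 7, 6]
  [7, -1, 0, 6, 6, 3]
  [6, 1, 2, 0, 0, -1]
  [9, 1, 2, 8, 0, 5]
  [7, 5, 6, 5, 5, 0]
Answer: T*[3][4] = 0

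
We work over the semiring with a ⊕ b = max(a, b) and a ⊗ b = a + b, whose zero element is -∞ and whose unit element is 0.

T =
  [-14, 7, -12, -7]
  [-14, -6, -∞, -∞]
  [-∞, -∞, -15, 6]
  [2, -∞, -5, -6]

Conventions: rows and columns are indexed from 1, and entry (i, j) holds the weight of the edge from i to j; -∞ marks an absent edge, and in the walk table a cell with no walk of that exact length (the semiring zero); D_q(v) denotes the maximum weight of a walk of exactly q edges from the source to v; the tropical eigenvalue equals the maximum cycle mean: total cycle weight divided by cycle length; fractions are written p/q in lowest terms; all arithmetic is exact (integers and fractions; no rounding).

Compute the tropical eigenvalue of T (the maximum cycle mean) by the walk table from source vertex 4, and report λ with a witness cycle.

q=0: [-∞, -∞, -∞, 0]
q=1: [2, -∞, -5, -6]
q=2: [-4, 9, -10, 1]
q=3: [3, 3, -4, -4]
q=4: [-2, 10, -9, 2]
Optimal cycle mean attained by: cycle 3->4->3, total 6 + (-5), length 2.
Answer: λ = 1/2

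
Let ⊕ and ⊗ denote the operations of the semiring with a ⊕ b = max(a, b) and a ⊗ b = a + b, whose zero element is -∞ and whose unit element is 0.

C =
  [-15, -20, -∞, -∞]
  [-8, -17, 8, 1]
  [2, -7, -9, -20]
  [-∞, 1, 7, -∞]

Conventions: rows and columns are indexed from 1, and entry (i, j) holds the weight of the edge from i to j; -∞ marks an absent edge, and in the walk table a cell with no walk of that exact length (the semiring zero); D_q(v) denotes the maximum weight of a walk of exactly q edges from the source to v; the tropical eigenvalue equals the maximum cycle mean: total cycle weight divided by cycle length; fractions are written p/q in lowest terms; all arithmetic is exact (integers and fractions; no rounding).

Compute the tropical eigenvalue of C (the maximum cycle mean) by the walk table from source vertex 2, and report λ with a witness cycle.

q=0: [-∞, 0, -∞, -∞]
q=1: [-8, -17, 8, 1]
q=2: [10, 2, 8, -12]
q=3: [10, 1, 10, 3]
q=4: [12, 4, 10, 2]
Optimal cycle mean attained by: cycle 2->4->2, total 1 + 1, length 2.
Answer: λ = 1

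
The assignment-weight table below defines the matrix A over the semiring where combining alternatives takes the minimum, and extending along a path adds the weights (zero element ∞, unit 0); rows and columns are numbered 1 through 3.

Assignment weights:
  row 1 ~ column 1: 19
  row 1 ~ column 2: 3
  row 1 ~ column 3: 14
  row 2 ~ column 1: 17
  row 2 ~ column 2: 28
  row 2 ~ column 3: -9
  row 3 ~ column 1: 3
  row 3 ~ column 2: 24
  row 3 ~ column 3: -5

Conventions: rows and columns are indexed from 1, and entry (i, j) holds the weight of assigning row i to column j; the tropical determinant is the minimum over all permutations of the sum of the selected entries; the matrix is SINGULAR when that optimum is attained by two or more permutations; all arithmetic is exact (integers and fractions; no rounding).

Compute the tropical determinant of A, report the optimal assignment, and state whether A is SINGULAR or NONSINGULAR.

σ = (1, 2, 3): 19 + 28 + (-5) = 42
σ = (1, 3, 2): 19 + (-9) + 24 = 34
σ = (2, 1, 3): 3 + 17 + (-5) = 15
σ = (2, 3, 1): 3 + (-9) + 3 = -3
σ = (3, 1, 2): 14 + 17 + 24 = 55
σ = (3, 2, 1): 14 + 28 + 3 = 45
Optimal value attained by: σ = (2, 3, 1).
Answer: det⊕(A) = -3; verdict: NONSINGULAR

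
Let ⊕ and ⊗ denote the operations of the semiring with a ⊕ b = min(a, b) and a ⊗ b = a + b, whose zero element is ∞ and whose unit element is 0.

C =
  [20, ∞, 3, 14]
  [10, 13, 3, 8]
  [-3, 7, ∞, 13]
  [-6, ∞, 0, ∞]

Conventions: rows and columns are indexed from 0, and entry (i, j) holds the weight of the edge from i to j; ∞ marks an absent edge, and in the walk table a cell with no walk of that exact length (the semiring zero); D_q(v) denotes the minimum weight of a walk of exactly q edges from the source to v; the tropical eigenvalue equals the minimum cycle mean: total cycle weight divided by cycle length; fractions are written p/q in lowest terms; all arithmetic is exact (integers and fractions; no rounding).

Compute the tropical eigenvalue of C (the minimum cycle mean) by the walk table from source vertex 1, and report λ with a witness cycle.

q=0: [∞, 0, ∞, ∞]
q=1: [10, 13, 3, 8]
q=2: [0, 10, 8, 16]
q=3: [5, 15, 3, 14]
q=4: [0, 10, 8, 16]
Optimal cycle mean attained by: cycle 0->2->0, total 3 + (-3), length 2.
Answer: λ = 0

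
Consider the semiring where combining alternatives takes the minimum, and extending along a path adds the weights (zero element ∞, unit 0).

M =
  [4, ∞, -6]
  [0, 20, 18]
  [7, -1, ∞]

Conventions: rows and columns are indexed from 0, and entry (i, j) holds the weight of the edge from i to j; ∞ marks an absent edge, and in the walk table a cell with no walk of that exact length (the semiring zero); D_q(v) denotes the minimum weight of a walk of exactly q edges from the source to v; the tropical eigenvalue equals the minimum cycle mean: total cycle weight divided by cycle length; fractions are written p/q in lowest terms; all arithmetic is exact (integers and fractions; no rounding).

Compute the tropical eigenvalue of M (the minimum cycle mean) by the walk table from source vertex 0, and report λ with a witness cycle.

q=0: [0, ∞, ∞]
q=1: [4, ∞, -6]
q=2: [1, -7, -2]
q=3: [-7, -3, -5]
Optimal cycle mean attained by: cycle 0->2->1->0, total (-6) + (-1) + 0, length 3.
Answer: λ = -7/3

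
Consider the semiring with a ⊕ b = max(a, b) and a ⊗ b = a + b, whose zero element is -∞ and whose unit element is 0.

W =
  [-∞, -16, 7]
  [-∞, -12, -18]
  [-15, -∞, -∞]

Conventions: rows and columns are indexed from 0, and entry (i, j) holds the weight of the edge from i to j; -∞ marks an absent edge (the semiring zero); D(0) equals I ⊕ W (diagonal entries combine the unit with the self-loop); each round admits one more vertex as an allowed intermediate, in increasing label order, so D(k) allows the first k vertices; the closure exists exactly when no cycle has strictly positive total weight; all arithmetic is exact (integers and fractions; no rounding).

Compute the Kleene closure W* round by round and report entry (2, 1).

D(0):
  [0, -16, 7]
  [-∞, 0, -18]
  [-15, -∞, 0]
D(1):
  [0, -16, 7]
  [-∞, 0, -18]
  [-15, -31, 0]
D(2):
  [0, -16, 7]
  [-∞, 0, -18]
  [-15, -31, 0]
D(3):
  [0, -16, 7]
  [-33, 0, -18]
  [-15, -31, 0]
Answer: W*[2][1] = -31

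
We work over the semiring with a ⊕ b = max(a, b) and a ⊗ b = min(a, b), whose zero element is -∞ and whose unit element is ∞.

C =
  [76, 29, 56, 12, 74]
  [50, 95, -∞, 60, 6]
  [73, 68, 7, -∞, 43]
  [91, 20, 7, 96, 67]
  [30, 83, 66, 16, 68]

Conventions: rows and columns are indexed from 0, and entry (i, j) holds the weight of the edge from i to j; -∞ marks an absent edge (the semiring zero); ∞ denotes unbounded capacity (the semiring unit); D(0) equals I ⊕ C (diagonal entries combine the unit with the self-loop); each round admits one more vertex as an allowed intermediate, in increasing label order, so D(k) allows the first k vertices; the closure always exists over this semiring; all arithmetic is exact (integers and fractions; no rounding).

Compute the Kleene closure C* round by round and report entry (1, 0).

D(0):
  [∞, 29, 56, 12, 74]
  [50, ∞, -∞, 60, 6]
  [73, 68, ∞, -∞, 43]
  [91, 20, 7, ∞, 67]
  [30, 83, 66, 16, ∞]
D(1):
  [∞, 29, 56, 12, 74]
  [50, ∞, 50, 60, 50]
  [73, 68, ∞, 12, 73]
  [91, 29, 56, ∞, 74]
  [30, 83, 66, 16, ∞]
D(2):
  [∞, 29, 56, 29, 74]
  [50, ∞, 50, 60, 50]
  [73, 68, ∞, 60, 73]
  [91, 29, 56, ∞, 74]
  [50, 83, 66, 60, ∞]
D(3):
  [∞, 56, 56, 56, 74]
  [50, ∞, 50, 60, 50]
  [73, 68, ∞, 60, 73]
  [91, 56, 56, ∞, 74]
  [66, 83, 66, 60, ∞]
D(4):
  [∞, 56, 56, 56, 74]
  [60, ∞, 56, 60, 60]
  [73, 68, ∞, 60, 73]
  [91, 56, 56, ∞, 74]
  [66, 83, 66, 60, ∞]
D(5):
  [∞, 74, 66, 60, 74]
  [60, ∞, 60, 60, 60]
  [73, 73, ∞, 60, 73]
  [91, 74, 66, ∞, 74]
  [66, 83, 66, 60, ∞]
Answer: C*[1][0] = 60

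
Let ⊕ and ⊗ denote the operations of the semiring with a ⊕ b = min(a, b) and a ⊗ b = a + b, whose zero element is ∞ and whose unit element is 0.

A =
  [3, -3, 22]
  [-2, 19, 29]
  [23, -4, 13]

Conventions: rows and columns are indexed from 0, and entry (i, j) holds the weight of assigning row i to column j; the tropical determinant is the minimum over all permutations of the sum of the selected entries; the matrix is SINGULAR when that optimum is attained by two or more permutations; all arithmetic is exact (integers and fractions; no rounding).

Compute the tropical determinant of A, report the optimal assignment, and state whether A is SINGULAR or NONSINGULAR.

σ = (0, 1, 2): 3 + 19 + 13 = 35
σ = (0, 2, 1): 3 + 29 + (-4) = 28
σ = (1, 0, 2): (-3) + (-2) + 13 = 8
σ = (1, 2, 0): (-3) + 29 + 23 = 49
σ = (2, 0, 1): 22 + (-2) + (-4) = 16
σ = (2, 1, 0): 22 + 19 + 23 = 64
Optimal value attained by: σ = (1, 0, 2).
Answer: det⊕(A) = 8; verdict: NONSINGULAR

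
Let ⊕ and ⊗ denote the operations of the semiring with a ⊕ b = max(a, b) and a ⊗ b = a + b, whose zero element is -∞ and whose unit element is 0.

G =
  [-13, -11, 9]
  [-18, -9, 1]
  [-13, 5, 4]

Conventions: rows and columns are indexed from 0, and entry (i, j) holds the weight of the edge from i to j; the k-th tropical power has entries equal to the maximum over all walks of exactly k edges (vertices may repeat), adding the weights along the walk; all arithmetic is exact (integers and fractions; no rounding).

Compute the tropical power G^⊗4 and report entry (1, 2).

G^⊗2:
  [-4, 14, 13]
  [-12, 6, 5]
  [-9, 9, 8]
G^⊗3:
  [0, 18, 17]
  [-8, 10, 9]
  [-5, 13, 12]
G^⊗4:
  [4, 22, 21]
  [-4, 14, 13]
  [-1, 17, 16]
Key observation: the optimum is the walk 1->2->2->2->2, with weight 1 + 4 + 4 + 4 = 13.
Optimal value attained by: walk 1->2->2->2->2.
Answer: (G^⊗4)[1][2] = 13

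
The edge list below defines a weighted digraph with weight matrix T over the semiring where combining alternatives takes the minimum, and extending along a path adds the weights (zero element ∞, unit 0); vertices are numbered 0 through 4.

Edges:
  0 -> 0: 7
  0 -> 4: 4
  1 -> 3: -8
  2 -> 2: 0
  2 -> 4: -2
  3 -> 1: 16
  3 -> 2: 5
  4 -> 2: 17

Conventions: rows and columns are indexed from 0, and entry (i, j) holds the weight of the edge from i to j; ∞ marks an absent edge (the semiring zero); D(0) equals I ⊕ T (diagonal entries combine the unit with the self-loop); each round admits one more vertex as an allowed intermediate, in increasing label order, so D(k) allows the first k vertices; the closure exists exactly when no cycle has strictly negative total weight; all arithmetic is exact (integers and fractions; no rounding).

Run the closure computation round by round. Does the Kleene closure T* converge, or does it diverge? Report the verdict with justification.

D(0):
  [0, ∞, ∞, ∞, 4]
  [∞, 0, ∞, -8, ∞]
  [∞, ∞, 0, ∞, -2]
  [∞, 16, 5, 0, ∞]
  [∞, ∞, 17, ∞, 0]
D(1):
  [0, ∞, ∞, ∞, 4]
  [∞, 0, ∞, -8, ∞]
  [∞, ∞, 0, ∞, -2]
  [∞, 16, 5, 0, ∞]
  [∞, ∞, 17, ∞, 0]
D(2):
  [0, ∞, ∞, ∞, 4]
  [∞, 0, ∞, -8, ∞]
  [∞, ∞, 0, ∞, -2]
  [∞, 16, 5, 0, ∞]
  [∞, ∞, 17, ∞, 0]
D(3):
  [0, ∞, ∞, ∞, 4]
  [∞, 0, ∞, -8, ∞]
  [∞, ∞, 0, ∞, -2]
  [∞, 16, 5, 0, 3]
  [∞, ∞, 17, ∞, 0]
D(4):
  [0, ∞, ∞, ∞, 4]
  [∞, 0, -3, -8, -5]
  [∞, ∞, 0, ∞, -2]
  [∞, 16, 5, 0, 3]
  [∞, ∞, 17, ∞, 0]
D(5):
  [0, ∞, 21, ∞, 4]
  [∞, 0, -3, -8, -5]
  [∞, ∞, 0, ∞, -2]
  [∞, 16, 5, 0, 3]
  [∞, ∞, 17, ∞, 0]
Key observation: every diagonal entry stays at the unit through all rounds, so no improving cycle exists.
Answer: CONVERGES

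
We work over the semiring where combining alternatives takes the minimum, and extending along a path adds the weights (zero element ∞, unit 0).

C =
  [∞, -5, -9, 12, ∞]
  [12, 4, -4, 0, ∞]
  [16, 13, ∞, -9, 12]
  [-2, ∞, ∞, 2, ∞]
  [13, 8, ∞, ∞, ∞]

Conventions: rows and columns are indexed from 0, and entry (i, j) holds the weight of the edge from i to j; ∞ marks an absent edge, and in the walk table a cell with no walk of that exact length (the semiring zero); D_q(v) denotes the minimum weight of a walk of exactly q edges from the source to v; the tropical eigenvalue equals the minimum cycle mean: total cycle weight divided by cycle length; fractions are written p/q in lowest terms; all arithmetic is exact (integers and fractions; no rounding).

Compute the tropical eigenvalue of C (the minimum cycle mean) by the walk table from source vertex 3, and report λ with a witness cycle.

q=0: [∞, ∞, ∞, 0, ∞]
q=1: [-2, ∞, ∞, 2, ∞]
q=2: [0, -7, -11, 4, ∞]
q=3: [2, -5, -11, -20, 1]
q=4: [-22, -3, -9, -20, 1]
q=5: [-22, -27, -31, -18, 3]
Optimal cycle mean attained by: cycle 0->2->3->0, total (-9) + (-9) + (-2), length 3.
Answer: λ = -20/3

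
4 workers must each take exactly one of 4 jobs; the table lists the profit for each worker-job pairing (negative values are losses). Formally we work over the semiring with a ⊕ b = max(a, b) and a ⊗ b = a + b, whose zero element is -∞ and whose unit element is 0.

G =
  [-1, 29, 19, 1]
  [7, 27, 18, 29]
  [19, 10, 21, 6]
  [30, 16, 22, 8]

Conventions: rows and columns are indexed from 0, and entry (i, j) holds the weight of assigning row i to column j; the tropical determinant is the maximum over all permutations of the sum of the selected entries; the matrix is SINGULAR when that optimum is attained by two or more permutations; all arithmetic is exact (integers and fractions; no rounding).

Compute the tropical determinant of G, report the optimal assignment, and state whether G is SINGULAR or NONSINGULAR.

σ = (0, 1, 2, 3): (-1) + 27 + 21 + 8 = 55
σ = (0, 1, 3, 2): (-1) + 27 + 6 + 22 = 54
σ = (0, 2, 1, 3): (-1) + 18 + 10 + 8 = 35
σ = (0, 2, 3, 1): (-1) + 18 + 6 + 16 = 39
σ = (0, 3, 1, 2): (-1) + 29 + 10 + 22 = 60
σ = (0, 3, 2, 1): (-1) + 29 + 21 + 16 = 65
σ = (1, 0, 2, 3): 29 + 7 + 21 + 8 = 65
σ = (1, 0, 3, 2): 29 + 7 + 6 + 22 = 64
σ = (1, 2, 0, 3): 29 + 18 + 19 + 8 = 74
σ = (1, 2, 3, 0): 29 + 18 + 6 + 30 = 83
σ = (1, 3, 0, 2): 29 + 29 + 19 + 22 = 99
σ = (1, 3, 2, 0): 29 + 29 + 21 + 30 = 109
σ = (2, 0, 1, 3): 19 + 7 + 10 + 8 = 44
σ = (2, 0, 3, 1): 19 + 7 + 6 + 16 = 48
σ = (2, 1, 0, 3): 19 + 27 + 19 + 8 = 73
σ = (2, 1, 3, 0): 19 + 27 + 6 + 30 = 82
σ = (2, 3, 0, 1): 19 + 29 + 19 + 16 = 83
σ = (2, 3, 1, 0): 19 + 29 + 10 + 30 = 88
σ = (3, 0, 1, 2): 1 + 7 + 10 + 22 = 40
σ = (3, 0, 2, 1): 1 + 7 + 21 + 16 = 45
σ = (3, 1, 0, 2): 1 + 27 + 19 + 22 = 69
σ = (3, 1, 2, 0): 1 + 27 + 21 + 30 = 79
σ = (3, 2, 0, 1): 1 + 18 + 19 + 16 = 54
σ = (3, 2, 1, 0): 1 + 18 + 10 + 30 = 59
Optimal value attained by: σ = (1, 3, 2, 0).
Answer: det⊕(G) = 109; verdict: NONSINGULAR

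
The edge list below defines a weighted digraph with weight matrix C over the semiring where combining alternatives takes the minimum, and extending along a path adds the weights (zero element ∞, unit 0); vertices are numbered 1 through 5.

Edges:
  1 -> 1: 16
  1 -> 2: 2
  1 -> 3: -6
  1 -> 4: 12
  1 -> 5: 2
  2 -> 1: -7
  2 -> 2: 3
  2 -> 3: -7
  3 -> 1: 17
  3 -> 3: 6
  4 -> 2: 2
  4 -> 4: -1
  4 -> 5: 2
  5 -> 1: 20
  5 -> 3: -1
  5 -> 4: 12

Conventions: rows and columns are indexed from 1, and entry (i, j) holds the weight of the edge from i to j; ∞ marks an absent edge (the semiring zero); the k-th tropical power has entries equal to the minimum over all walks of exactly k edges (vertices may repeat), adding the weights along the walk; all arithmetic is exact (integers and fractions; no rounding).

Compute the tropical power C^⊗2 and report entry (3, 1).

C^⊗2:
  [-5, 5, -5, 11, 14]
  [-4, -5, -13, 5, -5]
  [23, 19, 11, 29, 19]
  [-5, 1, -5, -2, 1]
  [16, 14, 5, 11, 14]
Key observation: the optimum is the walk 3->3->1, with weight 6 + 17 = 23.
Optimal value attained by: walk 3->3->1.
Answer: (C^⊗2)[3][1] = 23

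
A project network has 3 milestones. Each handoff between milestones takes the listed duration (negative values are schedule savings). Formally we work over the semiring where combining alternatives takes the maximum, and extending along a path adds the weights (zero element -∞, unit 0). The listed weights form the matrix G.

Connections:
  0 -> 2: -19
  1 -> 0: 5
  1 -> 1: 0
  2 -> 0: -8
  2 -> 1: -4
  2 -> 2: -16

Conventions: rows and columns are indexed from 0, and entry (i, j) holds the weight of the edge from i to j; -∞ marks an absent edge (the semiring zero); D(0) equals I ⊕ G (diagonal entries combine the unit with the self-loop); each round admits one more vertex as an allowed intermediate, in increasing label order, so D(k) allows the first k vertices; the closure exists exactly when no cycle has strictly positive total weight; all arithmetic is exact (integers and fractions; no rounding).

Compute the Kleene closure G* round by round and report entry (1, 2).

D(0):
  [0, -∞, -19]
  [5, 0, -∞]
  [-8, -4, 0]
D(1):
  [0, -∞, -19]
  [5, 0, -14]
  [-8, -4, 0]
D(2):
  [0, -∞, -19]
  [5, 0, -14]
  [1, -4, 0]
D(3):
  [0, -23, -19]
  [5, 0, -14]
  [1, -4, 0]
Answer: G*[1][2] = -14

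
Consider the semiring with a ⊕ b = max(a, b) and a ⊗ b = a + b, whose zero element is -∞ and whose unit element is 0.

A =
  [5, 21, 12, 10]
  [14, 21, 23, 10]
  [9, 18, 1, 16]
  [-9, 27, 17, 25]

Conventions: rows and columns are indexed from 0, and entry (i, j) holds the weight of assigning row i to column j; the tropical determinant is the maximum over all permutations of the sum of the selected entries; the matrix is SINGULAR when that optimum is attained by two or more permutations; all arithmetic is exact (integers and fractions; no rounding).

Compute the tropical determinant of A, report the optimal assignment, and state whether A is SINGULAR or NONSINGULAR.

σ = (0, 1, 2, 3): 5 + 21 + 1 + 25 = 52
σ = (0, 1, 3, 2): 5 + 21 + 16 + 17 = 59
σ = (0, 2, 1, 3): 5 + 23 + 18 + 25 = 71
σ = (0, 2, 3, 1): 5 + 23 + 16 + 27 = 71
σ = (0, 3, 1, 2): 5 + 10 + 18 + 17 = 50
σ = (0, 3, 2, 1): 5 + 10 + 1 + 27 = 43
σ = (1, 0, 2, 3): 21 + 14 + 1 + 25 = 61
σ = (1, 0, 3, 2): 21 + 14 + 16 + 17 = 68
σ = (1, 2, 0, 3): 21 + 23 + 9 + 25 = 78
σ = (1, 2, 3, 0): 21 + 23 + 16 + (-9) = 51
σ = (1, 3, 0, 2): 21 + 10 + 9 + 17 = 57
σ = (1, 3, 2, 0): 21 + 10 + 1 + (-9) = 23
σ = (2, 0, 1, 3): 12 + 14 + 18 + 25 = 69
σ = (2, 0, 3, 1): 12 + 14 + 16 + 27 = 69
σ = (2, 1, 0, 3): 12 + 21 + 9 + 25 = 67
σ = (2, 1, 3, 0): 12 + 21 + 16 + (-9) = 40
σ = (2, 3, 0, 1): 12 + 10 + 9 + 27 = 58
σ = (2, 3, 1, 0): 12 + 10 + 18 + (-9) = 31
σ = (3, 0, 1, 2): 10 + 14 + 18 + 17 = 59
σ = (3, 0, 2, 1): 10 + 14 + 1 + 27 = 52
σ = (3, 1, 0, 2): 10 + 21 + 9 + 17 = 57
σ = (3, 1, 2, 0): 10 + 21 + 1 + (-9) = 23
σ = (3, 2, 0, 1): 10 + 23 + 9 + 27 = 69
σ = (3, 2, 1, 0): 10 + 23 + 18 + (-9) = 42
Optimal value attained by: σ = (1, 2, 0, 3).
Answer: det⊕(A) = 78; verdict: NONSINGULAR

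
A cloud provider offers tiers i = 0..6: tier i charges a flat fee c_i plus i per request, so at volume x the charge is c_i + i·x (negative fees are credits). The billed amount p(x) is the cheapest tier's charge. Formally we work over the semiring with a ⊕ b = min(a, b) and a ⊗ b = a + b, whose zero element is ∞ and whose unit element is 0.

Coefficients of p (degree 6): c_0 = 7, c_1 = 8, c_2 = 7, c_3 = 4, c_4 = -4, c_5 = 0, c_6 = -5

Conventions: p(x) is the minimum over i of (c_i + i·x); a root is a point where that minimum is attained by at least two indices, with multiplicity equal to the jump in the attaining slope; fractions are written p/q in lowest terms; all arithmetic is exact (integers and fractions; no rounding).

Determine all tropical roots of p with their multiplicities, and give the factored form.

hull edge (i=0, c=7) to (i=4, c=-4): slope -11/4, span 4
hull edge (i=4, c=-4) to (i=6, c=-5): slope -1/2, span 2
Factored form: p(x) = -5 ⊗ (x ⊕ 1/2) ⊗ (x ⊕ 1/2) ⊗ (x ⊕ 11/4) ⊗ (x ⊕ 11/4) ⊗ (x ⊕ 11/4) ⊗ (x ⊕ 11/4)
Answer: roots = 1/2 (mult 2), 11/4 (mult 4)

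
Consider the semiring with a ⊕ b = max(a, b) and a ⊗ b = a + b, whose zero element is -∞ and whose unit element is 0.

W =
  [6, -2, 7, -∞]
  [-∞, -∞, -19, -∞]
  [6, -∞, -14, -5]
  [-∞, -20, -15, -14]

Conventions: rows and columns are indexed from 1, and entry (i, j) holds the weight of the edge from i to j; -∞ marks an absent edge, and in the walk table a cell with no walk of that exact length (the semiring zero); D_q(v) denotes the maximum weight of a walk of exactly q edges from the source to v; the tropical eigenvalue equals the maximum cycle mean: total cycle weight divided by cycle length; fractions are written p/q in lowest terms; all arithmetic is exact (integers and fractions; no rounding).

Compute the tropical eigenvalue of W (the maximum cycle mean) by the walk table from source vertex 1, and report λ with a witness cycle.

q=0: [0, -∞, -∞, -∞]
q=1: [6, -2, 7, -∞]
q=2: [13, 4, 13, 2]
q=3: [19, 11, 20, 8]
q=4: [26, 17, 26, 15]
Optimal cycle mean attained by: cycle 1->3->1, total 7 + 6, length 2.
Answer: λ = 13/2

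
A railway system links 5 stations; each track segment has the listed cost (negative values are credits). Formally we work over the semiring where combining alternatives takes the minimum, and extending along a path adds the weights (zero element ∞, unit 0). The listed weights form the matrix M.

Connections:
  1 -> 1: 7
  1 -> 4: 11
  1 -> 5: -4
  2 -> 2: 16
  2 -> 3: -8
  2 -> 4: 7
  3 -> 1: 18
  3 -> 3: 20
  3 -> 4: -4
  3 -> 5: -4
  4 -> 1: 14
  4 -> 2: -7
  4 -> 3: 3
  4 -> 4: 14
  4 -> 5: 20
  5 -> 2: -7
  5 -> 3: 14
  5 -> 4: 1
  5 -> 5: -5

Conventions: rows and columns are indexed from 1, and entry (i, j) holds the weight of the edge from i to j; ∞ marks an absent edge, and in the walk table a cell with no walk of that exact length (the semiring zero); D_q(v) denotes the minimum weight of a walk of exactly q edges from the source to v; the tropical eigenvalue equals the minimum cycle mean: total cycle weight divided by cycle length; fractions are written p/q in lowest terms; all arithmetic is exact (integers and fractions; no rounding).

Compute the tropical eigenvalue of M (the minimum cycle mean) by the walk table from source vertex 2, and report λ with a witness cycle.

q=0: [∞, 0, ∞, ∞, ∞]
q=1: [∞, 16, -8, 7, ∞]
q=2: [10, 0, 8, -12, -12]
q=3: [2, -19, -9, -11, -17]
q=4: [3, -24, -27, -16, -22]
q=5: [-9, -29, -32, -31, -31]
Optimal cycle mean attained by: cycle 2->3->4->2, total (-8) + (-4) + (-7), length 3.
Answer: λ = -19/3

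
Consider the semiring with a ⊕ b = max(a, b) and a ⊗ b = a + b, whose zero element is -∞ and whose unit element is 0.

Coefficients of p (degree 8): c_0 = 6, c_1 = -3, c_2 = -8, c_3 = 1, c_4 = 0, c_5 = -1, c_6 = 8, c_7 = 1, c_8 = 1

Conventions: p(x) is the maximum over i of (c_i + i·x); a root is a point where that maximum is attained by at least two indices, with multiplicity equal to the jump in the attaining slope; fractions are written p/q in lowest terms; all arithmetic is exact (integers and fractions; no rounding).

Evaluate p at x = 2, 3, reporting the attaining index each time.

p(2) = max(6+0·2=6, -3+1·2=-1, -8+2·2=-4, 1+3·2=7, 0+4·2=8, -1+5·2=9, 8+6·2=20, 1+7·2=15, 1+8·2=17) = 20 (attained by i=6)
p(3) = max(6+0·3=6, -3+1·3=0, -8+2·3=-2, 1+3·3=10, 0+4·3=12, -1+5·3=14, 8+6·3=26, 1+7·3=22, 1+8·3=25) = 26 (attained by i=6)
Answer: p(2) = 20; p(3) = 26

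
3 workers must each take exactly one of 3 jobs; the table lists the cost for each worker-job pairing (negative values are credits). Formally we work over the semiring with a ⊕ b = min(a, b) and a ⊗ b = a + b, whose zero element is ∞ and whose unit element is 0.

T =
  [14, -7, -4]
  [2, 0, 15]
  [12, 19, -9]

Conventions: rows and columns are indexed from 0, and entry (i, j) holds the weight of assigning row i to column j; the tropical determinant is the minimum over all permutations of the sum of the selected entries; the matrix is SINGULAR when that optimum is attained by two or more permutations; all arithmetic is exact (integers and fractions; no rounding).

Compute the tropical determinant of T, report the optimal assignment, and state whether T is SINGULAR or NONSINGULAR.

σ = (0, 1, 2): 14 + 0 + (-9) = 5
σ = (0, 2, 1): 14 + 15 + 19 = 48
σ = (1, 0, 2): (-7) + 2 + (-9) = -14
σ = (1, 2, 0): (-7) + 15 + 12 = 20
σ = (2, 0, 1): (-4) + 2 + 19 = 17
σ = (2, 1, 0): (-4) + 0 + 12 = 8
Optimal value attained by: σ = (1, 0, 2).
Answer: det⊕(T) = -14; verdict: NONSINGULAR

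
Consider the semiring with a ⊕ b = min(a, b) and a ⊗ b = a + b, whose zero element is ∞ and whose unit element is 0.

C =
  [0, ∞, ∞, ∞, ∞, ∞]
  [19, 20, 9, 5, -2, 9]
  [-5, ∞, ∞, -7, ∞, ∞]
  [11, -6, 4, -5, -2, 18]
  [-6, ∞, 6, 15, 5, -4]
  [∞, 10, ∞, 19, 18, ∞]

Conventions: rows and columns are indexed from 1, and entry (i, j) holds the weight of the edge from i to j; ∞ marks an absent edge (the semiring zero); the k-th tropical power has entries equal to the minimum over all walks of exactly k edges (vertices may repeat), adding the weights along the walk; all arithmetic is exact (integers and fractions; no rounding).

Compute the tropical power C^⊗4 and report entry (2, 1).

C^⊗2:
  [0, ∞, ∞, ∞, ∞, ∞]
  [-8, -1, 4, 0, 3, -6]
  [-5, -13, -3, -12, -9, 11]
  [-8, -11, -1, -10, -8, -6]
  [-6, 6, 11, -1, 10, 1]
  [12, 13, 19, 14, 8, 14]
C^⊗3:
  [0, ∞, ∞, ∞, ∞, ∞]
  [-8, -6, 4, -5, -3, -1]
  [-15, -18, -8, -17, -15, -13]
  [-14, -16, -6, -15, -13, -12]
  [-6, -7, 3, -6, -3, 6]
  [2, 8, 14, 9, 11, 4]
C^⊗4:
  [0, ∞, ∞, ∞, ∞, ∞]
  [-9, -11, -1, -10, -8, -7]
  [-21, -23, -13, -22, -20, -19]
  [-19, -21, -11, -20, -18, -17]
  [-9, -12, -2, -11, -9, -7]
  [2, 3, 13, 4, 6, 7]
Key observation: the optimum is the walk 2->4->2->5->1, with weight 5 + (-6) + (-2) + (-6) = -9.
Optimal value attained by: walk 2->4->2->5->1.
Answer: (C^⊗4)[2][1] = -9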